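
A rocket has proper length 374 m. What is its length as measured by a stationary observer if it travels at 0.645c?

Proper length L₀ = 374 m
γ = 1/√(1 - 0.645²) = 1.3086
L = L₀/γ = 374/1.3086 = 285.8 m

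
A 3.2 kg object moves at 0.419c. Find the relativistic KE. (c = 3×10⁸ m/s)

γ = 1/√(1 - 0.419²) = 1.10134
γ - 1 = 0.10134
KE = (γ-1)mc² = 0.10134 × 3.2 × (3×10⁸)² = 2.919×10¹⁶ J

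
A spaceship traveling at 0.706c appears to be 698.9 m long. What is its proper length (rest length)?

Contracted length L = 698.9 m
γ = 1/√(1 - 0.706²) = 1.41201
L₀ = γL = 1.41201 × 698.9 = 986.9 m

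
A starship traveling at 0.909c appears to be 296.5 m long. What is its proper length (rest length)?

Contracted length L = 296.5 m
γ = 1/√(1 - 0.909²) = 2.3993
L₀ = γL = 2.3993 × 296.5 = 711.4 m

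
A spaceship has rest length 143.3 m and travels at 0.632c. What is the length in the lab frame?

Proper length L₀ = 143.3 m
γ = 1/√(1 - 0.632²) = 1.290
L = L₀/γ = 143.3/1.290 = 111.1 m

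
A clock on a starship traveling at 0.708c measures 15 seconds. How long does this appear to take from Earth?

Proper time Δt₀ = 15 seconds
γ = 1/√(1 - 0.708²) = 1.416
Δt = γΔt₀ = 1.416 × 15 = 21.24 seconds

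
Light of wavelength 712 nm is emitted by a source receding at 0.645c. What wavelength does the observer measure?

β = 0.645
Wavelength Doppler factor = √(1.645/0.355) = √(4.634) = 2.153
λ_obs = 712 × 2.153 = 1533 nm (redshift)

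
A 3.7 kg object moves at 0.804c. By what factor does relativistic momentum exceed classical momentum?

p_rel = γmv, p_class = mv
Ratio = γ = 1/√(1 - 0.804²) = 1.682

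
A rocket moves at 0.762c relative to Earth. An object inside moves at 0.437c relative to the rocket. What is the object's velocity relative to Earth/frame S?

u = (u' + v)/(1 + u'v/c²)
Numerator: 0.437 + 0.762 = 1.199
Denominator: 1 + 0.332994 = 1.332994
u = 1.199/1.332994 = 0.8995c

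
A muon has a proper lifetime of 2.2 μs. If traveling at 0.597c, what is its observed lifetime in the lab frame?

Proper lifetime τ₀ = 2.2 μs
γ = 1/√(1 - 0.597²) = 1.2465
τ = γτ₀ = 1.2465 × 2.2 μs = 2.742 μs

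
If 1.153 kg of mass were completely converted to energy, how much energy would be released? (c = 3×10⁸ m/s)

Using E = mc²:
c² = (3×10⁸)² = 9×10¹⁶ m²/s²
E = 1.153 × 9×10¹⁶ = 1.038×10¹⁷ J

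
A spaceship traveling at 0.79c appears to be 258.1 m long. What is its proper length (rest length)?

Contracted length L = 258.1 m
γ = 1/√(1 - 0.79²) = 1.631
L₀ = γL = 1.631 × 258.1 = 421.0 m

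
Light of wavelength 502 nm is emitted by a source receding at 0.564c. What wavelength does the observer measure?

β = 0.564
Wavelength Doppler factor = √(1.564/0.436) = √(3.587) = 1.894
λ_obs = 502 × 1.894 = 950.8 nm (redshift)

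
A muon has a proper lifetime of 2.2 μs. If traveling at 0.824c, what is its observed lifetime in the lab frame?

Proper lifetime τ₀ = 2.2 μs
γ = 1/√(1 - 0.824²) = 1.765
τ = γτ₀ = 1.765 × 2.2 μs = 3.883 μs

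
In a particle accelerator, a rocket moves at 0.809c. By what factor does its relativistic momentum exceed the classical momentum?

p_rel = γmv, p_class = mv
Ratio = γ = 1/√(1 - 0.809²)
= 1/√(0.345519) = 1.701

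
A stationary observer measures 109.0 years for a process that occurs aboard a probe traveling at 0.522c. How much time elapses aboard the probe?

Dilated time Δt = 109.0 years
γ = 1/√(1 - 0.522²) = 1.1724
Δt₀ = Δt/γ = 109.0/1.1724 = 92.97 years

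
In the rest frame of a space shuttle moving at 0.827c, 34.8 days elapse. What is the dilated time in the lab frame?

Proper time Δt₀ = 34.8 days
γ = 1/√(1 - 0.827²) = 1.7787
Δt = γΔt₀ = 1.7787 × 34.8 = 61.90 days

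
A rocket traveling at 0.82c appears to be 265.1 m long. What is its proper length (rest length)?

Contracted length L = 265.1 m
γ = 1/√(1 - 0.82²) = 1.7471
L₀ = γL = 1.7471 × 265.1 = 463.2 m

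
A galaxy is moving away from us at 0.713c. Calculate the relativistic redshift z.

β = 0.713
(1+β)/(1-β) = 1.713/0.287 = 5.969
√(5.969) = 2.443
z = 2.443 - 1 = 1.443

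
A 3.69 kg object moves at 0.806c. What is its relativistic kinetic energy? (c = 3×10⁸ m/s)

γ = 1/√(1 - 0.806²) = 1.68943
γ - 1 = 0.68943
KE = (γ-1)mc² = 0.68943 × 3.69 × (3×10⁸)² = 2.290×10¹⁷ J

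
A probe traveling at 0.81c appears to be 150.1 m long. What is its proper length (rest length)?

Contracted length L = 150.1 m
γ = 1/√(1 - 0.81²) = 1.7052
L₀ = γL = 1.7052 × 150.1 = 256.0 m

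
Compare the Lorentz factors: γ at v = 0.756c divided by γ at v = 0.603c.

γ₁ = 1/√(1 - 0.756²) = 1.528
γ₂ = 1/√(1 - 0.603²) = 1.254
γ₁/γ₂ = 1.528/1.254 = 1.219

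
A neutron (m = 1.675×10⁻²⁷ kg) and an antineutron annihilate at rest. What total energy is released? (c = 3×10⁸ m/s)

Both particles have the same rest mass, so total mass = 2m
E = 2m·c² = 2 × 1.675×10⁻²⁷ × (3×10⁸)²
= 2 × 1.675×10⁻²⁷ × 9×10¹⁶
= 3.015×10⁻¹⁰ J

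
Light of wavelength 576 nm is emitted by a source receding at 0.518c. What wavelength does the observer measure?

β = 0.518
Wavelength Doppler factor = √(1.518/0.482) = √(3.149) = 1.775
λ_obs = 576 × 1.775 = 1022 nm (redshift)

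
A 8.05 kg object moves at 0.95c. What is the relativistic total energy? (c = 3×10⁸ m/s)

γ = 1/√(1 - 0.95²) = 3.2026
mc² = 8.05 × (3×10⁸)² = 7.245×10¹⁷ J
E = γmc² = 3.2026 × 7.245×10¹⁷ = 2.320×10¹⁸ J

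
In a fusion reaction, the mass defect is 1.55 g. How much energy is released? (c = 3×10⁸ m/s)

Convert mass defect: Δm = 1.55 g = 0.00155 kg
E = Δm·c² = 0.00155 × (3×10⁸)²
= 0.00155 × 9×10¹⁶ = 1.395×10¹⁴ J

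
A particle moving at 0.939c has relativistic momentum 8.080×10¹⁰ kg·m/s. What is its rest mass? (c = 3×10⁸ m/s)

γ = 1/√(1 - 0.939²) = 2.90768
v = 0.939 × 3×10⁸ = 2.817×10⁸ m/s
m = p/(γv) = 8.080×10¹⁰/(2.90768 × 2.817×10⁸) = 98.65 kg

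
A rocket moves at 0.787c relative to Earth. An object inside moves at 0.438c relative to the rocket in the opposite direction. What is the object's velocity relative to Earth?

Object's velocity in rocket frame is u' = -0.438c
u = (u' + v)/(1 + u'v/c²) = (v - 0.438)/(1 - 0.438·v/c²)
Numerator: 0.787 - 0.438 = 0.349
Denominator: 1 - 0.344706 = 0.655294
u = 0.349/0.655294 = 0.5326c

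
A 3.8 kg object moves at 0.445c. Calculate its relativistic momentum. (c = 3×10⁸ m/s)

γ = 1/√(1 - 0.445²) = 1.1167
v = 0.445 × 3×10⁸ = 1.335×10⁸ m/s
p = γmv = 1.1167 × 3.8 × 1.335×10⁸ = 5.665×10⁸ kg·m/s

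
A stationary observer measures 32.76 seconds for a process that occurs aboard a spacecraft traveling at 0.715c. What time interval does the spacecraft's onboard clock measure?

Dilated time Δt = 32.76 seconds
γ = 1/√(1 - 0.715²) = 1.4304
Δt₀ = Δt/γ = 32.76/1.4304 = 22.90 seconds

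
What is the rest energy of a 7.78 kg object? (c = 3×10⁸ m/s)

c² = (3×10⁸)² = 9.000×10¹⁶ m²/s²
E₀ = mc² = 7.78 × 9.000×10¹⁶ = 7.002×10¹⁷ J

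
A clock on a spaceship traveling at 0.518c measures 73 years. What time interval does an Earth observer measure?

Proper time Δt₀ = 73 years
γ = 1/√(1 - 0.518²) = 1.169
Δt = γΔt₀ = 1.169 × 73 = 85.34 years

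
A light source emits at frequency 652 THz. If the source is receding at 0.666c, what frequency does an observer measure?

β = v/c = 0.666
(1-β)/(1+β) = 0.334/1.666 = 0.20048
Doppler factor = √(0.20048) = 0.44775
f_obs = 652 × 0.44775 = 291.9 THz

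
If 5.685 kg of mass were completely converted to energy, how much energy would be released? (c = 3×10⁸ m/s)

Using E = mc²:
c² = (3×10⁸)² = 9×10¹⁶ m²/s²
E = 5.685 × 9×10¹⁶ = 5.117×10¹⁷ J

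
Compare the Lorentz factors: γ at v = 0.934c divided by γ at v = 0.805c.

γ₁ = 1/√(1 - 0.934²) = 2.7990
γ₂ = 1/√(1 - 0.805²) = 1.6856
γ₁/γ₂ = 2.7990/1.6856 = 1.661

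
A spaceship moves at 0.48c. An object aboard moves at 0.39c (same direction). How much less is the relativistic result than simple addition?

Classical: u' + v = 0.39 + 0.48 = 0.87c
Relativistic: u = (0.39 + 0.48)/(1 + 0.1872) = 0.87/1.1872 = 0.7328c
Difference: 0.87 - 0.7328 = 0.1372c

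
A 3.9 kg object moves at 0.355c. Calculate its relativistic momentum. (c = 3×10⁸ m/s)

γ = 1/√(1 - 0.355²) = 1.0697
v = 0.355 × 3×10⁸ = 1.065×10⁸ m/s
p = γmv = 1.0697 × 3.9 × 1.065×10⁸ = 4.443×10⁸ kg·m/s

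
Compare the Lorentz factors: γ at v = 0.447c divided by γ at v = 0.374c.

γ₁ = 1/√(1 - 0.447²) = 1.118
γ₂ = 1/√(1 - 0.374²) = 1.078
γ₁/γ₂ = 1.118/1.078 = 1.037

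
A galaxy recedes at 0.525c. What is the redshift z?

β = 0.525
(1+β)/(1-β) = 1.525/0.475 = 3.2105
√(3.2105) = 1.7918
z = 1.7918 - 1 = 0.7918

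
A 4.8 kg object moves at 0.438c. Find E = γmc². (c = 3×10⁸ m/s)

γ = 1/√(1 - 0.438²) = 1.11238
mc² = 4.8 × (3×10⁸)² = 4.320×10¹⁷ J
E = γmc² = 1.11238 × 4.320×10¹⁷ = 4.805×10¹⁷ J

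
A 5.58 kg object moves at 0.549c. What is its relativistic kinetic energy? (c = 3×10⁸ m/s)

γ = 1/√(1 - 0.549²) = 1.19643
γ - 1 = 0.19643
KE = (γ-1)mc² = 0.19643 × 5.58 × (3×10⁸)² = 9.865×10¹⁶ J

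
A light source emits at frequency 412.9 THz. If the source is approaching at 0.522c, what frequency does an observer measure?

β = v/c = 0.522
(1+β)/(1-β) = 1.522/0.478 = 3.184
Doppler factor = √(3.184) = 1.7844
f_obs = 412.9 × 1.7844 = 736.8 THz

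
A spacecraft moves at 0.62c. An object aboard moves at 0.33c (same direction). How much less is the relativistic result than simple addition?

Classical: u' + v = 0.33 + 0.62 = 0.95c
Relativistic: u = (0.33 + 0.62)/(1 + 0.2046) = 0.95/1.2046 = 0.7886c
Difference: 0.95 - 0.7886 = 0.1614c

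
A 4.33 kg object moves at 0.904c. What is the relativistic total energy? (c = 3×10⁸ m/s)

γ = 1/√(1 - 0.904²) = 2.339
mc² = 4.33 × (3×10⁸)² = 3.897×10¹⁷ J
E = γmc² = 2.339 × 3.897×10¹⁷ = 9.115×10¹⁷ J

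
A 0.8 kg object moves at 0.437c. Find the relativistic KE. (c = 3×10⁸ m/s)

γ = 1/√(1 - 0.437²) = 1.11178
γ - 1 = 0.11178
KE = (γ-1)mc² = 0.11178 × 0.8 × (3×10⁸)² = 8.048×10¹⁵ J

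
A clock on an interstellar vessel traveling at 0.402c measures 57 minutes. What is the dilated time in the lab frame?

Proper time Δt₀ = 57 minutes
γ = 1/√(1 - 0.402²) = 1.0921
Δt = γΔt₀ = 1.0921 × 57 = 62.25 minutes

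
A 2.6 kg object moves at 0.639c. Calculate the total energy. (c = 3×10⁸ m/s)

γ = 1/√(1 - 0.639²) = 1.300
mc² = 2.6 × (3×10⁸)² = 2.340×10¹⁷ J
E = γmc² = 1.300 × 2.340×10¹⁷ = 3.042×10¹⁷ J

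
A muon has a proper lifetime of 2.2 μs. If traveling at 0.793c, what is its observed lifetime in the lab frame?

Proper lifetime τ₀ = 2.2 μs
γ = 1/√(1 - 0.793²) = 1.6414
τ = γτ₀ = 1.6414 × 2.2 μs = 3.611 μs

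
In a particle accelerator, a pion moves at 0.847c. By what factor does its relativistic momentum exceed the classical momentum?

p_rel = γmv, p_class = mv
Ratio = γ = 1/√(1 - 0.847²)
= 1/√(0.282591) = 1.881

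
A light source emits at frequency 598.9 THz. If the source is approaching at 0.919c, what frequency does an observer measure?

β = v/c = 0.919
(1+β)/(1-β) = 1.919/0.081 = 23.69
Doppler factor = √(23.69) = 4.867
f_obs = 598.9 × 4.867 = 2915 THz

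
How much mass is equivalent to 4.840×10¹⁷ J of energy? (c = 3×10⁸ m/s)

From E = mc², we get m = E/c²
c² = (3×10⁸)² = 9×10¹⁶ m²/s²
m = 4.840×10¹⁷ / 9×10¹⁶ = 5.378 kg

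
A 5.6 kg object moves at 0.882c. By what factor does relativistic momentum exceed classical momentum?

p_rel = γmv, p_class = mv
Ratio = γ = 1/√(1 - 0.882²) = 2.122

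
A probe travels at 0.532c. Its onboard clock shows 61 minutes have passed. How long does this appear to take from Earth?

Proper time Δt₀ = 61 minutes
γ = 1/√(1 - 0.532²) = 1.181
Δt = γΔt₀ = 1.181 × 61 = 72.04 minutes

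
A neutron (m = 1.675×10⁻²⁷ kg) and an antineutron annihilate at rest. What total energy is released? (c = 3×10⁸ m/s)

Both particles have the same rest mass, so total mass = 2m
E = 2m·c² = 2 × 1.675×10⁻²⁷ × (3×10⁸)²
= 2 × 1.675×10⁻²⁷ × 9×10¹⁶
= 3.015×10⁻¹⁰ J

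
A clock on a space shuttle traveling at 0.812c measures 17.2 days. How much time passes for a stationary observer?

Proper time Δt₀ = 17.2 days
γ = 1/√(1 - 0.812²) = 1.7133
Δt = γΔt₀ = 1.7133 × 17.2 = 29.47 days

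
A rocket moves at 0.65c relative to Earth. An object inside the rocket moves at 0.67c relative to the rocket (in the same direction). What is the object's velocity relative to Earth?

u = (u' + v)/(1 + u'v/c²)
Numerator: 0.67 + 0.65 = 1.32
Denominator: 1 + 0.4355 = 1.4355
u = 1.32/1.4355 = 0.9195c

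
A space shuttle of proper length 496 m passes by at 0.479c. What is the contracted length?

Proper length L₀ = 496 m
γ = 1/√(1 - 0.479²) = 1.1392
L = L₀/γ = 496/1.1392 = 435.4 m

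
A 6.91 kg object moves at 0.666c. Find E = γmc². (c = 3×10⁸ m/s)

γ = 1/√(1 - 0.666²) = 1.3406
mc² = 6.91 × (3×10⁸)² = 6.219×10¹⁷ J
E = γmc² = 1.3406 × 6.219×10¹⁷ = 8.337×10¹⁷ J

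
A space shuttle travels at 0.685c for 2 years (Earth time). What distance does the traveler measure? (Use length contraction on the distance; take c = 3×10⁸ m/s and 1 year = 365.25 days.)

Earth distance: d = v × t = 0.685c × 2 yr = 1.2970×10¹⁶ m
γ = 1.3726
d' = d/γ = 1.2970×10¹⁶/1.3726 = 9.449×10¹⁵ m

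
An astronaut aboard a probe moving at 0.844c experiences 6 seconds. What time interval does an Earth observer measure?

Proper time Δt₀ = 6 seconds
γ = 1/√(1 - 0.844²) = 1.8645
Δt = γΔt₀ = 1.8645 × 6 = 11.19 seconds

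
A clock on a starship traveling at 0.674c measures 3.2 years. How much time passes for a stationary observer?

Proper time Δt₀ = 3.2 years
γ = 1/√(1 - 0.674²) = 1.3537
Δt = γΔt₀ = 1.3537 × 3.2 = 4.332 years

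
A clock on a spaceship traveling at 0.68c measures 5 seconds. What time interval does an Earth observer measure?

Proper time Δt₀ = 5 seconds
γ = 1/√(1 - 0.68²) = 1.36386
Δt = γΔt₀ = 1.36386 × 5 = 6.819 seconds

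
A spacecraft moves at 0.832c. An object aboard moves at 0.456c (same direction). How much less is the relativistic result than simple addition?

Classical: u' + v = 0.456 + 0.832 = 1.288c
Relativistic: u = (0.456 + 0.832)/(1 + 0.379392) = 1.288/1.379392 = 0.9337c
Difference: 1.288 - 0.9337 = 0.3543c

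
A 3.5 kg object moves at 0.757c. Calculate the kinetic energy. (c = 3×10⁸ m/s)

γ = 1/√(1 - 0.757²) = 1.5304
γ - 1 = 0.5304
KE = (γ-1)mc² = 0.5304 × 3.5 × (3×10⁸)² = 1.671×10¹⁷ J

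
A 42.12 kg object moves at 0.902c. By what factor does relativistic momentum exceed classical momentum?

p_rel = γmv, p_class = mv
Ratio = γ = 1/√(1 - 0.902²) = 2.316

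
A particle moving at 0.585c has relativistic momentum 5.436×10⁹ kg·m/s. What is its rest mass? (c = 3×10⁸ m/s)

γ = 1/√(1 - 0.585²) = 1.233
v = 0.585 × 3×10⁸ = 1.755×10⁸ m/s
m = p/(γv) = 5.436×10⁹/(1.233 × 1.755×10⁸) = 25.12 kg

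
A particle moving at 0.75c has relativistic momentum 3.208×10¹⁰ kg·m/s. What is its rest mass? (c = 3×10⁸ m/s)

γ = 1/√(1 - 0.75²) = 1.51186
v = 0.75 × 3×10⁸ = 2.250×10⁸ m/s
m = p/(γv) = 3.208×10¹⁰/(1.51186 × 2.250×10⁸) = 94.31 kg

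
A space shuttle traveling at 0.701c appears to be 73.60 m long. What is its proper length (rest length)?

Contracted length L = 73.60 m
γ = 1/√(1 - 0.701²) = 1.402
L₀ = γL = 1.402 × 73.60 = 103.2 m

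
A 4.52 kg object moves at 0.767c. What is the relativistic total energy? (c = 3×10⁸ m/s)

γ = 1/√(1 - 0.767²) = 1.5585
mc² = 4.52 × (3×10⁸)² = 4.068×10¹⁷ J
E = γmc² = 1.5585 × 4.068×10¹⁷ = 6.340×10¹⁷ J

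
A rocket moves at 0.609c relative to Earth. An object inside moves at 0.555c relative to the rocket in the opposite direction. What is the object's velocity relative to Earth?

Object's velocity in rocket frame is u' = -0.555c
u = (u' + v)/(1 + u'v/c²) = (v - 0.555)/(1 - 0.555·v/c²)
Numerator: 0.609 - 0.555 = 0.054
Denominator: 1 - 0.337995 = 0.662005
u = 0.054/0.662005 = 0.08157c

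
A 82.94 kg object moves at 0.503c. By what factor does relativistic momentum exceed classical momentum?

p_rel = γmv, p_class = mv
Ratio = γ = 1/√(1 - 0.503²) = 1.157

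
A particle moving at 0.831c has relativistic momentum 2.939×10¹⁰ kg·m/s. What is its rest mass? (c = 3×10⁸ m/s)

γ = 1/√(1 - 0.831²) = 1.7977
v = 0.831 × 3×10⁸ = 2.493×10⁸ m/s
m = p/(γv) = 2.939×10¹⁰/(1.7977 × 2.493×10⁸) = 65.58 kg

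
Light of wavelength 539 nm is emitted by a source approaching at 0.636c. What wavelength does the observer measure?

β = 0.636
Wavelength Doppler factor = √(0.364/1.636) = √(0.2225) = 0.4717
λ_obs = 539 × 0.4717 = 254.2 nm (blueshift)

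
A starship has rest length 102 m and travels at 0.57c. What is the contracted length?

Proper length L₀ = 102 m
γ = 1/√(1 - 0.57²) = 1.217
L = L₀/γ = 102/1.217 = 83.81 m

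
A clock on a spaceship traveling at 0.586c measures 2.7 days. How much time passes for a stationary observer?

Proper time Δt₀ = 2.7 days
γ = 1/√(1 - 0.586²) = 1.234
Δt = γΔt₀ = 1.234 × 2.7 = 3.332 days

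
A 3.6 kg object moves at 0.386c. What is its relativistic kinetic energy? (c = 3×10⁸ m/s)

γ = 1/√(1 - 0.386²) = 1.08401
γ - 1 = 0.08401
KE = (γ-1)mc² = 0.08401 × 3.6 × (3×10⁸)² = 2.722×10¹⁶ J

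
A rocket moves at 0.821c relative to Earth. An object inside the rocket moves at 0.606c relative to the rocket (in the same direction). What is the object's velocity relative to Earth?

u = (u' + v)/(1 + u'v/c²)
Numerator: 0.606 + 0.821 = 1.427
Denominator: 1 + 0.497526 = 1.497526
u = 1.427/1.497526 = 0.9529c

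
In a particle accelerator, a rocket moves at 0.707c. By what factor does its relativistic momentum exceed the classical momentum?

p_rel = γmv, p_class = mv
Ratio = γ = 1/√(1 - 0.707²)
= 1/√(0.500151) = 1.414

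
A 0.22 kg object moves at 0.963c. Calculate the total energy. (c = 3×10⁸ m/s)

γ = 1/√(1 - 0.963²) = 3.7106
mc² = 0.22 × (3×10⁸)² = 1.980×10¹⁶ J
E = γmc² = 3.7106 × 1.980×10¹⁶ = 7.347×10¹⁶ J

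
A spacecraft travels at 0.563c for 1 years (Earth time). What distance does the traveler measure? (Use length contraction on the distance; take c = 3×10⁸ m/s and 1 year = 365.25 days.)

Earth distance: d = v × t = 0.563c × 1 yr = 5.330×10¹⁵ m
γ = 1.210
d' = d/γ = 5.330×10¹⁵/1.210 = 4.405×10¹⁵ m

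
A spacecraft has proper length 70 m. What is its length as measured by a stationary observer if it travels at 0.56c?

Proper length L₀ = 70 m
γ = 1/√(1 - 0.56²) = 1.20701
L = L₀/γ = 70/1.20701 = 57.99 m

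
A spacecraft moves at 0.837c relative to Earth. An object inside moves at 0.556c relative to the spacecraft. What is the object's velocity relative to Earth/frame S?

u = (u' + v)/(1 + u'v/c²)
Numerator: 0.556 + 0.837 = 1.393
Denominator: 1 + 0.465372 = 1.465372
u = 1.393/1.465372 = 0.9506c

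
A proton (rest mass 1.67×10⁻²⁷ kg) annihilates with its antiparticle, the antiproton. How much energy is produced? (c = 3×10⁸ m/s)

Both particles have the same rest mass, so total mass = 2m
E = 2m·c² = 2 × 1.67×10⁻²⁷ × (3×10⁸)²
= 2 × 1.67×10⁻²⁷ × 9×10¹⁶
= 3.006×10⁻¹⁰ J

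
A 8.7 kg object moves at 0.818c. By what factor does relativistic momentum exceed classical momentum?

p_rel = γmv, p_class = mv
Ratio = γ = 1/√(1 - 0.818²) = 1.738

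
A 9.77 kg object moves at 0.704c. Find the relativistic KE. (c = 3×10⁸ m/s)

γ = 1/√(1 - 0.704²) = 1.4081
γ - 1 = 0.4081
KE = (γ-1)mc² = 0.4081 × 9.77 × (3×10⁸)² = 3.588×10¹⁷ J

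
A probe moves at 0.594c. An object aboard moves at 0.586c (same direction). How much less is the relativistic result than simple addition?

Classical: u' + v = 0.586 + 0.594 = 1.18c
Relativistic: u = (0.586 + 0.594)/(1 + 0.348084) = 1.18/1.348084 = 0.8753c
Difference: 1.18 - 0.8753 = 0.3047c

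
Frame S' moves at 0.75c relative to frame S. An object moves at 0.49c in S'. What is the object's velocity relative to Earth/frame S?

u = (u' + v)/(1 + u'v/c²)
Numerator: 0.49 + 0.75 = 1.24
Denominator: 1 + 0.3675 = 1.3675
u = 1.24/1.3675 = 0.9068c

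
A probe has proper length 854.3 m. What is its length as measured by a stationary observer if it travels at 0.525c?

Proper length L₀ = 854.3 m
γ = 1/√(1 - 0.525²) = 1.175
L = L₀/γ = 854.3/1.175 = 727.1 m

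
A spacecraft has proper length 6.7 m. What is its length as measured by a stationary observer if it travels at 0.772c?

Proper length L₀ = 6.7 m
γ = 1/√(1 - 0.772²) = 1.573
L = L₀/γ = 6.7/1.573 = 4.259 m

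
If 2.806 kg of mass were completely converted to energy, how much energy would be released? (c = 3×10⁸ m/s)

Using E = mc²:
c² = (3×10⁸)² = 9×10¹⁶ m²/s²
E = 2.806 × 9×10¹⁶ = 2.525×10¹⁷ J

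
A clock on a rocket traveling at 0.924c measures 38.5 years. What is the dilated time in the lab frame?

Proper time Δt₀ = 38.5 years
γ = 1/√(1 - 0.924²) = 2.615
Δt = γΔt₀ = 2.615 × 38.5 = 100.7 years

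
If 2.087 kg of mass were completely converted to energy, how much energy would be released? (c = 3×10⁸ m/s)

Using E = mc²:
c² = (3×10⁸)² = 9×10¹⁶ m²/s²
E = 2.087 × 9×10¹⁶ = 1.878×10¹⁷ J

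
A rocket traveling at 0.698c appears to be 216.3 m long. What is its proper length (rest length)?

Contracted length L = 216.3 m
γ = 1/√(1 - 0.698²) = 1.3965
L₀ = γL = 1.3965 × 216.3 = 302.1 m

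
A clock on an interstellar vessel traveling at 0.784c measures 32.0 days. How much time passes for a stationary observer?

Proper time Δt₀ = 32.0 days
γ = 1/√(1 - 0.784²) = 1.611
Δt = γΔt₀ = 1.611 × 32.0 = 51.55 days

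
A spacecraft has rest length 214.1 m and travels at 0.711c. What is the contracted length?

Proper length L₀ = 214.1 m
γ = 1/√(1 - 0.711²) = 1.422
L = L₀/γ = 214.1/1.422 = 150.6 m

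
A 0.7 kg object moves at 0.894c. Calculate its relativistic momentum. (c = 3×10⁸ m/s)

γ = 1/√(1 - 0.894²) = 2.232
v = 0.894 × 3×10⁸ = 2.682×10⁸ m/s
p = γmv = 2.232 × 0.7 × 2.682×10⁸ = 4.190×10⁸ kg·m/s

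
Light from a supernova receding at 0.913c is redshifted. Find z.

β = 0.913
(1+β)/(1-β) = 1.913/0.087 = 21.99
√(21.99) = 4.689
z = 4.689 - 1 = 3.689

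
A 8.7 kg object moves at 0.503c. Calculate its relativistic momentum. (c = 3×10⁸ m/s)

γ = 1/√(1 - 0.503²) = 1.157
v = 0.503 × 3×10⁸ = 1.509×10⁸ m/s
p = γmv = 1.157 × 8.7 × 1.509×10⁸ = 1.519×10⁹ kg·m/s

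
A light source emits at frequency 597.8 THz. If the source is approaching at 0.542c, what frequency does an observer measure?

β = v/c = 0.542
(1+β)/(1-β) = 1.542/0.458 = 3.367
Doppler factor = √(3.367) = 1.835
f_obs = 597.8 × 1.835 = 1097 THz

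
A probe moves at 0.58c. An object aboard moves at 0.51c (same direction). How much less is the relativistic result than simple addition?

Classical: u' + v = 0.51 + 0.58 = 1.09c
Relativistic: u = (0.51 + 0.58)/(1 + 0.2958) = 1.09/1.2958 = 0.8412c
Difference: 1.09 - 0.8412 = 0.2488c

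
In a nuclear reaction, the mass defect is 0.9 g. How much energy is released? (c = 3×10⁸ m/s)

Convert mass defect: Δm = 0.9 g = 0.0009 kg
E = Δm·c² = 0.0009 × (3×10⁸)²
= 0.0009 × 9×10¹⁶ = 8.100×10¹³ J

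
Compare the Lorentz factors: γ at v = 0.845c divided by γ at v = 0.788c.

γ₁ = 1/√(1 - 0.845²) = 1.870
γ₂ = 1/√(1 - 0.788²) = 1.624
γ₁/γ₂ = 1.870/1.624 = 1.151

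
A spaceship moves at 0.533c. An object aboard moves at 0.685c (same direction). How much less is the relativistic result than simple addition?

Classical: u' + v = 0.685 + 0.533 = 1.218c
Relativistic: u = (0.685 + 0.533)/(1 + 0.365105) = 1.218/1.365105 = 0.8922c
Difference: 1.218 - 0.8922 = 0.3258c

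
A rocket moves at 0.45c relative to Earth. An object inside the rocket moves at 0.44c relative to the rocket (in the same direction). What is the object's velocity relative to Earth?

u = (u' + v)/(1 + u'v/c²)
Numerator: 0.44 + 0.45 = 0.89
Denominator: 1 + 0.198 = 1.198
u = 0.89/1.198 = 0.7429c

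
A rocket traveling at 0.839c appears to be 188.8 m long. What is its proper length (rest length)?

Contracted length L = 188.8 m
γ = 1/√(1 - 0.839²) = 1.838
L₀ = γL = 1.838 × 188.8 = 347.0 m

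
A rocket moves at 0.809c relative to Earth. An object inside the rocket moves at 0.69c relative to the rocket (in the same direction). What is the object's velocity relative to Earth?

u = (u' + v)/(1 + u'v/c²)
Numerator: 0.69 + 0.809 = 1.499
Denominator: 1 + 0.55821 = 1.55821
u = 1.499/1.55821 = 0.9620c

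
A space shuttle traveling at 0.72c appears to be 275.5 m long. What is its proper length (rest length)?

Contracted length L = 275.5 m
γ = 1/√(1 - 0.72²) = 1.441
L₀ = γL = 1.441 × 275.5 = 397.0 m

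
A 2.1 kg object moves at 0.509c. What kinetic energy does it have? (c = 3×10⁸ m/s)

γ = 1/√(1 - 0.509²) = 1.16176
γ - 1 = 0.16176
KE = (γ-1)mc² = 0.16176 × 2.1 × (3×10⁸)² = 3.057×10¹⁶ J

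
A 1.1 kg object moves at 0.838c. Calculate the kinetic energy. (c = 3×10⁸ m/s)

γ = 1/√(1 - 0.838²) = 1.8326
γ - 1 = 0.8326
KE = (γ-1)mc² = 0.8326 × 1.1 × (3×10⁸)² = 8.243×10¹⁶ J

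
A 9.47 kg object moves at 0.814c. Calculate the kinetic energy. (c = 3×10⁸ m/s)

γ = 1/√(1 - 0.814²) = 1.7216
γ - 1 = 0.7216
KE = (γ-1)mc² = 0.7216 × 9.47 × (3×10⁸)² = 6.150×10¹⁷ J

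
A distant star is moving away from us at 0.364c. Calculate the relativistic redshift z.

β = 0.364
(1+β)/(1-β) = 1.364/0.636 = 2.1447
√(2.1447) = 1.4645
z = 1.4645 - 1 = 0.4645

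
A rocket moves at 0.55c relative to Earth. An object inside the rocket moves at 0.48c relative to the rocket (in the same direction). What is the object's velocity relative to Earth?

u = (u' + v)/(1 + u'v/c²)
Numerator: 0.48 + 0.55 = 1.03
Denominator: 1 + 0.264 = 1.264
u = 1.03/1.264 = 0.8149c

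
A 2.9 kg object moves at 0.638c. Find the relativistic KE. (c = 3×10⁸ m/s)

γ = 1/√(1 - 0.638²) = 1.29864
γ - 1 = 0.29864
KE = (γ-1)mc² = 0.29864 × 2.9 × (3×10⁸)² = 7.795×10¹⁶ J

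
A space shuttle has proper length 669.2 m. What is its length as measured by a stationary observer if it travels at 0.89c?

Proper length L₀ = 669.2 m
γ = 1/√(1 - 0.89²) = 2.1932
L = L₀/γ = 669.2/2.1932 = 305.1 m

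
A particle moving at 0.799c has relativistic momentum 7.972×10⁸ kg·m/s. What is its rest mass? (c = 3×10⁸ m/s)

γ = 1/√(1 - 0.799²) = 1.663
v = 0.799 × 3×10⁸ = 2.397×10⁸ m/s
m = p/(γv) = 7.972×10⁸/(1.663 × 2.397×10⁸) = 2.000 kg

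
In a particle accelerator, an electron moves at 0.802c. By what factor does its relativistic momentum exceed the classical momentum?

p_rel = γmv, p_class = mv
Ratio = γ = 1/√(1 - 0.802²)
= 1/√(0.356796) = 1.674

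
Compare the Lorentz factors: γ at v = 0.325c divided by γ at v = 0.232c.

γ₁ = 1/√(1 - 0.325²) = 1.0574
γ₂ = 1/√(1 - 0.232²) = 1.0280
γ₁/γ₂ = 1.0574/1.0280 = 1.029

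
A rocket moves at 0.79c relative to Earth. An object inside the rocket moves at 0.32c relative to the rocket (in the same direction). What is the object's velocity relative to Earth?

u = (u' + v)/(1 + u'v/c²)
Numerator: 0.32 + 0.79 = 1.11
Denominator: 1 + 0.2528 = 1.2528
u = 1.11/1.2528 = 0.8860c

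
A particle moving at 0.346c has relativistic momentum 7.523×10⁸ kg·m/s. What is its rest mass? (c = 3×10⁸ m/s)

γ = 1/√(1 - 0.346²) = 1.0658
v = 0.346 × 3×10⁸ = 1.038×10⁸ m/s
m = p/(γv) = 7.523×10⁸/(1.0658 × 1.038×10⁸) = 6.800 kg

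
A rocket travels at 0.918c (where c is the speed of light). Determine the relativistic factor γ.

v/c = 0.918, so (v/c)² = 0.842724
1 - (v/c)² = 0.157276
γ = 1/√(0.157276) = 2.522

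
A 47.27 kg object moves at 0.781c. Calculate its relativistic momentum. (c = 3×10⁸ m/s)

γ = 1/√(1 - 0.781²) = 1.601
v = 0.781 × 3×10⁸ = 2.343×10⁸ m/s
p = γmv = 1.601 × 47.27 × 2.343×10⁸ = 1.773×10¹⁰ kg·m/s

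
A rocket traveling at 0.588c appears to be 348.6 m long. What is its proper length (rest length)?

Contracted length L = 348.6 m
γ = 1/√(1 - 0.588²) = 1.2363
L₀ = γL = 1.2363 × 348.6 = 431.0 m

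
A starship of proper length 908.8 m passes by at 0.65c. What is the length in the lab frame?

Proper length L₀ = 908.8 m
γ = 1/√(1 - 0.65²) = 1.316
L = L₀/γ = 908.8/1.316 = 690.6 m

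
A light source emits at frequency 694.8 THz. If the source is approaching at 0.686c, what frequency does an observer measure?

β = v/c = 0.686
(1+β)/(1-β) = 1.686/0.314 = 5.369
Doppler factor = √(5.369) = 2.317
f_obs = 694.8 × 2.317 = 1610 THz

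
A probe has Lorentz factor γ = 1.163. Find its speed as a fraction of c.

From γ = 1/√(1 - v²/c²):
1/γ² = 1/1.163² = 0.7393
v²/c² = 1 - 0.7393 = 0.2607
v/c = √(0.2607) = 0.5106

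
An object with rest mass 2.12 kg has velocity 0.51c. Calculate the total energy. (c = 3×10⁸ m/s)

γ = 1/√(1 - 0.51²) = 1.1626
mc² = 2.12 × (3×10⁸)² = 1.908×10¹⁷ J
E = γmc² = 1.1626 × 1.908×10¹⁷ = 2.218×10¹⁷ J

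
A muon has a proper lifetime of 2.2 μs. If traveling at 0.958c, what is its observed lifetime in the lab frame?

Proper lifetime τ₀ = 2.2 μs
γ = 1/√(1 - 0.958²) = 3.4871
τ = γτ₀ = 3.4871 × 2.2 μs = 7.672 μs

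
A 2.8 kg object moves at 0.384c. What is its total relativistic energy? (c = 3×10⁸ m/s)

γ = 1/√(1 - 0.384²) = 1.083
mc² = 2.8 × (3×10⁸)² = 2.520×10¹⁷ J
E = γmc² = 1.083 × 2.520×10¹⁷ = 2.729×10¹⁷ J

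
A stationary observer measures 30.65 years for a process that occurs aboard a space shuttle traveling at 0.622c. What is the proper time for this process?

Dilated time Δt = 30.65 years
γ = 1/√(1 - 0.622²) = 1.277
Δt₀ = Δt/γ = 30.65/1.277 = 24.00 years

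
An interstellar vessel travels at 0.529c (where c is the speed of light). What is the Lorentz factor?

v/c = 0.529, so (v/c)² = 0.279841
1 - (v/c)² = 0.720159
γ = 1/√(0.720159) = 1.178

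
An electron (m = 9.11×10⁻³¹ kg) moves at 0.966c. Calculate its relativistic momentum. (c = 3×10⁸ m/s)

γ = 1/√(1 - 0.966²) = 3.868
v = 0.966 × 3×10⁸ = 2.898×10⁸ m/s
p = γmv = 3.868 × 9.11×10⁻³¹ × 2.898×10⁸ = 1.021×10⁻²¹ kg·m/s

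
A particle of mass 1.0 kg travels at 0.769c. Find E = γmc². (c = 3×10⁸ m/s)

γ = 1/√(1 - 0.769²) = 1.564
mc² = 1.0 × (3×10⁸)² = 9.000×10¹⁶ J
E = γmc² = 1.564 × 9.000×10¹⁶ = 1.408×10¹⁷ J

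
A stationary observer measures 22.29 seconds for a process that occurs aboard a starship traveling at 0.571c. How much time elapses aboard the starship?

Dilated time Δt = 22.29 seconds
γ = 1/√(1 - 0.571²) = 1.218
Δt₀ = Δt/γ = 22.29/1.218 = 18.30 seconds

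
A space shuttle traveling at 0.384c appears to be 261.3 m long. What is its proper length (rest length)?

Contracted length L = 261.3 m
γ = 1/√(1 - 0.384²) = 1.083
L₀ = γL = 1.083 × 261.3 = 283.0 m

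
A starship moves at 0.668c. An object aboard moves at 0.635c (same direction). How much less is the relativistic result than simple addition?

Classical: u' + v = 0.635 + 0.668 = 1.303c
Relativistic: u = (0.635 + 0.668)/(1 + 0.42418) = 1.303/1.42418 = 0.9149c
Difference: 1.303 - 0.9149 = 0.3881c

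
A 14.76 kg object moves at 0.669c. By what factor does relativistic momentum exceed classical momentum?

p_rel = γmv, p_class = mv
Ratio = γ = 1/√(1 - 0.669²) = 1.345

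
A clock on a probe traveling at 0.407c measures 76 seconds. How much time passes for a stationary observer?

Proper time Δt₀ = 76 seconds
γ = 1/√(1 - 0.407²) = 1.0948
Δt = γΔt₀ = 1.0948 × 76 = 83.20 seconds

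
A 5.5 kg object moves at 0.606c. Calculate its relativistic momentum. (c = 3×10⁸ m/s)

γ = 1/√(1 - 0.606²) = 1.257
v = 0.606 × 3×10⁸ = 1.818×10⁸ m/s
p = γmv = 1.257 × 5.5 × 1.818×10⁸ = 1.257×10⁹ kg·m/s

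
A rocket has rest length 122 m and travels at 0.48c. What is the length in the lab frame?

Proper length L₀ = 122 m
γ = 1/√(1 - 0.48²) = 1.140
L = L₀/γ = 122/1.140 = 107.0 m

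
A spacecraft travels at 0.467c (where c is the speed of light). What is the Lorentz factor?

v/c = 0.467, so (v/c)² = 0.218089
1 - (v/c)² = 0.781911
γ = 1/√(0.781911) = 1.131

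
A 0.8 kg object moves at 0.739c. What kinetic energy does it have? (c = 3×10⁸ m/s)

γ = 1/√(1 - 0.739²) = 1.4843
γ - 1 = 0.4843
KE = (γ-1)mc² = 0.4843 × 0.8 × (3×10⁸)² = 3.487×10¹⁶ J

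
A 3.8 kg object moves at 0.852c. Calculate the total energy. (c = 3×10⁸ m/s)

γ = 1/√(1 - 0.852²) = 1.910
mc² = 3.8 × (3×10⁸)² = 3.420×10¹⁷ J
E = γmc² = 1.910 × 3.420×10¹⁷ = 6.532×10¹⁷ J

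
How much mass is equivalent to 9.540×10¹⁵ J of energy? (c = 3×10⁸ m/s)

From E = mc², we get m = E/c²
c² = (3×10⁸)² = 9×10¹⁶ m²/s²
m = 9.540×10¹⁵ / 9×10¹⁶ = 0.1060 kg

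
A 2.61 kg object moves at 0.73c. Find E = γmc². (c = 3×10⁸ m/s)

γ = 1/√(1 - 0.73²) = 1.463
mc² = 2.61 × (3×10⁸)² = 2.349×10¹⁷ J
E = γmc² = 1.463 × 2.349×10¹⁷ = 3.437×10¹⁷ J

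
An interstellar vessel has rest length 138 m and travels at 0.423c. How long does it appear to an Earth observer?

Proper length L₀ = 138 m
γ = 1/√(1 - 0.423²) = 1.104
L = L₀/γ = 138/1.104 = 125.0 m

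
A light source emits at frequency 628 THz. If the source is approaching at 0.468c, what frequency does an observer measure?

β = v/c = 0.468
(1+β)/(1-β) = 1.468/0.532 = 2.759
Doppler factor = √(2.759) = 1.661
f_obs = 628 × 1.661 = 1043 THz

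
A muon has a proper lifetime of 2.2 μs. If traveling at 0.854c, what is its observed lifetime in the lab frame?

Proper lifetime τ₀ = 2.2 μs
γ = 1/√(1 - 0.854²) = 1.9221
τ = γτ₀ = 1.9221 × 2.2 μs = 4.229 μs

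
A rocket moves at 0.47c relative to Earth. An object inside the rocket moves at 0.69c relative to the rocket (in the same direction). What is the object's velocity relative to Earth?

u = (u' + v)/(1 + u'v/c²)
Numerator: 0.69 + 0.47 = 1.16
Denominator: 1 + 0.3243 = 1.3243
u = 1.16/1.3243 = 0.8759c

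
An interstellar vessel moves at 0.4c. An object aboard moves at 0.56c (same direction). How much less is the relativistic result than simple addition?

Classical: u' + v = 0.56 + 0.4 = 0.96c
Relativistic: u = (0.56 + 0.4)/(1 + 0.224) = 0.96/1.224 = 0.7843c
Difference: 0.96 - 0.7843 = 0.1757c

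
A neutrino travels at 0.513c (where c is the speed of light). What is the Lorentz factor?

v/c = 0.513, so (v/c)² = 0.263169
1 - (v/c)² = 0.736831
γ = 1/√(0.736831) = 1.165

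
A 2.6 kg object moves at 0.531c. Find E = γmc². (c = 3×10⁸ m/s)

γ = 1/√(1 - 0.531²) = 1.180
mc² = 2.6 × (3×10⁸)² = 2.340×10¹⁷ J
E = γmc² = 1.180 × 2.340×10¹⁷ = 2.761×10¹⁷ J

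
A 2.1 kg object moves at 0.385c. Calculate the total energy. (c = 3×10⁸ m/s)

γ = 1/√(1 - 0.385²) = 1.0835
mc² = 2.1 × (3×10⁸)² = 1.890×10¹⁷ J
E = γmc² = 1.0835 × 1.890×10¹⁷ = 2.048×10¹⁷ J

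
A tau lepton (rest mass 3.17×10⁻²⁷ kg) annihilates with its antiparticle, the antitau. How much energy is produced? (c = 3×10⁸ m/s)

Both particles have the same rest mass, so total mass = 2m
E = 2m·c² = 2 × 3.17×10⁻²⁷ × (3×10⁸)²
= 2 × 3.17×10⁻²⁷ × 9×10¹⁶
= 5.706×10⁻¹⁰ J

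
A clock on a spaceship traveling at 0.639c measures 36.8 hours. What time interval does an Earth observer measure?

Proper time Δt₀ = 36.8 hours
γ = 1/√(1 - 0.639²) = 1.300
Δt = γΔt₀ = 1.300 × 36.8 = 47.84 hours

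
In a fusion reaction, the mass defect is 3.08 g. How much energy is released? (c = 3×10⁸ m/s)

Convert mass defect: Δm = 3.08 g = 0.00308 kg
E = Δm·c² = 0.00308 × (3×10⁸)²
= 0.00308 × 9×10¹⁶ = 2.772×10¹⁴ J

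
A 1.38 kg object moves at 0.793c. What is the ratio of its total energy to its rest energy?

E = γmc², E₀ = mc²
E/E₀ = γ = 1/√(1 - 0.793²) = 1.641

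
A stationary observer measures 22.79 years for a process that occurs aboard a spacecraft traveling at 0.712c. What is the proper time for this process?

Dilated time Δt = 22.79 years
γ = 1/√(1 - 0.712²) = 1.424
Δt₀ = Δt/γ = 22.79/1.424 = 16.00 years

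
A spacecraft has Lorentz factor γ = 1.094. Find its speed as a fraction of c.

From γ = 1/√(1 - v²/c²):
1/γ² = 1/1.094² = 0.83554
v²/c² = 1 - 0.83554 = 0.16446
v/c = √(0.16446) = 0.4055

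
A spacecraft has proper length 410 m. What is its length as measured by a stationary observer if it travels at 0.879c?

Proper length L₀ = 410 m
γ = 1/√(1 - 0.879²) = 2.097
L = L₀/γ = 410/2.097 = 195.5 m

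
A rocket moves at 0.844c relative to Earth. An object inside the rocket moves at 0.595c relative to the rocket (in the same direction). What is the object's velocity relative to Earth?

u = (u' + v)/(1 + u'v/c²)
Numerator: 0.595 + 0.844 = 1.439
Denominator: 1 + 0.50218 = 1.50218
u = 1.439/1.50218 = 0.9579c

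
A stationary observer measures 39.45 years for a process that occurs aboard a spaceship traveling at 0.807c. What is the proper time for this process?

Dilated time Δt = 39.45 years
γ = 1/√(1 - 0.807²) = 1.693
Δt₀ = Δt/γ = 39.45/1.693 = 23.30 years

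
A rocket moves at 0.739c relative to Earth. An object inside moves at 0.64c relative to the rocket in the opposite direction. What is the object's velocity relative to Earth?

Object's velocity in rocket frame is u' = -0.64c
u = (u' + v)/(1 + u'v/c²) = (v - 0.64)/(1 - 0.64·v/c²)
Numerator: 0.739 - 0.64 = 0.099
Denominator: 1 - 0.47296 = 0.52704
u = 0.099/0.52704 = 0.1878c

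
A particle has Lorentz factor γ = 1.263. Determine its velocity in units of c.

From γ = 1/√(1 - v²/c²):
1/γ² = 1/1.263² = 0.6269
v²/c² = 1 - 0.6269 = 0.3731
v/c = √(0.3731) = 0.6108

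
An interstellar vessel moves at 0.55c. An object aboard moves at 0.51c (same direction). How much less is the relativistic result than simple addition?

Classical: u' + v = 0.51 + 0.55 = 1.06c
Relativistic: u = (0.51 + 0.55)/(1 + 0.2805) = 1.06/1.2805 = 0.8278c
Difference: 1.06 - 0.8278 = 0.2322c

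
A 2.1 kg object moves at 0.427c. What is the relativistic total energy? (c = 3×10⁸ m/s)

γ = 1/√(1 - 0.427²) = 1.106
mc² = 2.1 × (3×10⁸)² = 1.890×10¹⁷ J
E = γmc² = 1.106 × 1.890×10¹⁷ = 2.090×10¹⁷ J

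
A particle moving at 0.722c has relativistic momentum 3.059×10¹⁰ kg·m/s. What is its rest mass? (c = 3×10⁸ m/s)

γ = 1/√(1 - 0.722²) = 1.44531
v = 0.722 × 3×10⁸ = 2.166×10⁸ m/s
m = p/(γv) = 3.059×10¹⁰/(1.44531 × 2.166×10⁸) = 97.71 kg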